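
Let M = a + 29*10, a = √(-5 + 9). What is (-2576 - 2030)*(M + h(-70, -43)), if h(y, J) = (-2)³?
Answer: -1308104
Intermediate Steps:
a = 2 (a = √4 = 2)
M = 292 (M = 2 + 29*10 = 2 + 290 = 292)
h(y, J) = -8
(-2576 - 2030)*(M + h(-70, -43)) = (-2576 - 2030)*(292 - 8) = -4606*284 = -1308104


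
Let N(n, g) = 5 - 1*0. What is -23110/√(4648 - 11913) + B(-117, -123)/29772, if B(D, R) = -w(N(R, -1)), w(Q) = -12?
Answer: 1/2481 + 4622*I*√7265/1453 ≈ 0.00040306 + 271.13*I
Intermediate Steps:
N(n, g) = 5 (N(n, g) = 5 + 0 = 5)
B(D, R) = 12 (B(D, R) = -1*(-12) = 12)
-23110/√(4648 - 11913) + B(-117, -123)/29772 = -23110/√(4648 - 11913) + 12/29772 = -23110*(-I*√7265/7265) + 12*(1/29772) = -23110*(-I*√7265/7265) + 1/2481 = -(-4622)*I*√7265/1453 + 1/2481 = 4622*I*√7265/1453 + 1/2481 = 1/2481 + 4622*I*√7265/1453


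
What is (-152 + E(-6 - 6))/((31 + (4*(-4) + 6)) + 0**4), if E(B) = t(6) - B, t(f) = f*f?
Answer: -104/21 ≈ -4.9524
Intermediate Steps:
t(f) = f**2
E(B) = 36 - B (E(B) = 6**2 - B = 36 - B)
(-152 + E(-6 - 6))/((31 + (4*(-4) + 6)) + 0**4) = (-152 + (36 - (-6 - 6)))/((31 + (4*(-4) + 6)) + 0**4) = (-152 + (36 - 1*(-12)))/((31 + (-16 + 6)) + 0) = (-152 + (36 + 12))/((31 - 10) + 0) = (-152 + 48)/(21 + 0) = -104/21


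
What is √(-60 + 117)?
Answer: √57 ≈ 7.5498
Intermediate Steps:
√(-60 + 117) = √57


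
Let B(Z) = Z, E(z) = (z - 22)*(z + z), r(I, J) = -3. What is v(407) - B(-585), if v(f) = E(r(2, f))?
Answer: 735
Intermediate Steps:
E(z) = 2*z*(-22 + z) (E(z) = (-22 + z)*(2*z) = 2*z*(-22 + z))
v(f) = 150 (v(f) = 2*(-3)*(-22 - 3) = 2*(-3)*(-25) = 150)
v(407) - B(-585) = 150 - 1*(-585) = 150 + 585 = 735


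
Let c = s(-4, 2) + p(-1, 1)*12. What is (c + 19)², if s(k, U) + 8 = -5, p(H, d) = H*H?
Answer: 324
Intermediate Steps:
p(H, d) = H²
s(k, U) = -13 (s(k, U) = -8 - 5 = -13)
c = -1 (c = -13 + (-1)²*12 = -13 + 1*12 = -13 + 12 = -1)
(c + 19)² = (-1 + 19)² = 18² = 324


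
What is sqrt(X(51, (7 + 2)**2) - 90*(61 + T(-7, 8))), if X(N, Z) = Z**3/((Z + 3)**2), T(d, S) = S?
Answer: 3*I*sqrt(534399)/28 ≈ 78.324*I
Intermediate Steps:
X(N, Z) = Z**3/(3 + Z)**2 (X(N, Z) = Z**3/((3 + Z)**2) = Z**3/(3 + Z)**2)
sqrt(X(51, (7 + 2)**2) - 90*(61 + T(-7, 8))) = sqrt(((7 + 2)**2)**3/(3 + (7 + 2)**2)**2 - 90*(61 + 8)) = sqrt((9**2)**3/(3 + 9**2)**2 - 90*69) = sqrt(81**3/(3 + 81)**2 - 6210) = sqrt(531441/84**2 - 6210) = sqrt(531441*(1/7056) - 6210) = sqrt(59049/784 - 6210) = sqrt(-4809591/784) = 3*I*sqrt(534399)/28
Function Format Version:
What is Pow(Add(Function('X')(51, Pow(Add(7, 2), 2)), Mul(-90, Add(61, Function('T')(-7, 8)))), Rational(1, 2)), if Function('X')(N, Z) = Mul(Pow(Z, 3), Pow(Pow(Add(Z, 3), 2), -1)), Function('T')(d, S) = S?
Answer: Mul(Rational(3, 28), I, Pow(534399, Rational(1, 2))) ≈ Mul(78.324, I)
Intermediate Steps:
Function('X')(N, Z) = Mul(Pow(Z, 3), Pow(Add(3, Z), -2)) (Function('X')(N, Z) = Mul(Pow(Z, 3), Pow(Pow(Add(3, Z), 2), -1)) = Mul(Pow(Z, 3), Pow(Add(3, Z), -2)))
Pow(Add(Function('X')(51, Pow(Add(7, 2), 2)), Mul(-90, Add(61, Function('T')(-7, 8)))), Rational(1, 2)) = Pow(Add(Mul(Pow(Pow(Add(7, 2), 2), 3), Pow(Add(3, Pow(Add(7, 2), 2)), -2)), Mul(-90, Add(61, 8))), Rational(1, 2)) = Pow(Add(Mul(Pow(Pow(9, 2), 3), Pow(Add(3, Pow(9, 2)), -2)), Mul(-90, 69)), Rational(1, 2)) = Pow(Add(Mul(Pow(81, 3), Pow(Add(3, 81), -2)), -6210), Rational(1, 2)) = Pow(Add(Mul(531441, Pow(84, -2)), -6210), Rational(1, 2)) = Pow(Add(Mul(531441, Rational(1, 7056)), -6210), Rational(1, 2)) = Pow(Add(Rational(59049, 784), -6210), Rational(1, 2)) = Pow(Rational(-4809591, 784), Rational(1, 2)) = Mul(Rational(3, 28), I, Pow(534399, Rational(1, 2)))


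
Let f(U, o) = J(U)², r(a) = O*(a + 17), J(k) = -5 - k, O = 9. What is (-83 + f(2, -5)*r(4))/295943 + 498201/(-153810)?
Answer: -48675810121/15172997610 ≈ -3.2081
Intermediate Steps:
r(a) = 153 + 9*a (r(a) = 9*(a + 17) = 9*(17 + a) = 153 + 9*a)
f(U, o) = (-5 - U)²
(-83 + f(2, -5)*r(4))/295943 + 498201/(-153810) = (-83 + (5 + 2)²*(153 + 9*4))/295943 + 498201/(-153810) = (-83 + 7²*(153 + 36))*(1/295943) + 498201*(-1/153810) = (-83 + 49*189)*(1/295943) - 166067/51270 = (-83 + 9261)*(1/295943) - 166067/51270 = 9178*(1/295943) - 166067/51270 = 9178/295943 - 166067/51270 = -48675810121/15172997610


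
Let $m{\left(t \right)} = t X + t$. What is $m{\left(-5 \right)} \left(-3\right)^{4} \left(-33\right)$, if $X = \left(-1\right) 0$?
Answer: $13365$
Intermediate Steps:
$X = 0$
$m{\left(t \right)} = t$ ($m{\left(t \right)} = t 0 + t = 0 + t = t$)
$m{\left(-5 \right)} \left(-3\right)^{4} \left(-33\right) = - 5 \left(-3\right)^{4} \left(-33\right) = \left(-5\right) 81 \left(-33\right) = \left(-405\right) \left(-33\right) = 13365$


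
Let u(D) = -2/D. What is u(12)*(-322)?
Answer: 161/3 ≈ 53.667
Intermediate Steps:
u(12)*(-322) = -2/12*(-322) = -2*1/12*(-322) = -1/6*(-322) = 161/3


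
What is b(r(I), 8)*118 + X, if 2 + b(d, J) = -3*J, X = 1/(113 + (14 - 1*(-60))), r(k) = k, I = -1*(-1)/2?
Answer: -573715/187 ≈ -3068.0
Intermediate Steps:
I = ½ (I = 1*(½) = ½ ≈ 0.50000)
X = 1/187 (X = 1/(113 + (14 + 60)) = 1/(113 + 74) = 1/187 ≈ 0.0053476)
b(d, J) = -2 - 3*J
b(r(I), 8)*118 + X = (-2 - 3*8)*118 + 1/187 = (-2 - 24)*118 + 1/187 = -26*118 + 1/187 = -3068 + 1/187 = -573715/187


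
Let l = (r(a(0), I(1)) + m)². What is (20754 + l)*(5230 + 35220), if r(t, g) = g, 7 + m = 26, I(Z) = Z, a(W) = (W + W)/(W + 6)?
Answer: 855679300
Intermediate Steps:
a(W) = 2*W/(6 + W) (a(W) = (2*W)/(6 + W) = 2*W/(6 + W))
m = 19 (m = -7 + 26 = 19)
l = 400 (l = (1 + 19)² = 20² = 400)
(20754 + l)*(5230 + 35220) = (20754 + 400)*(5230 + 35220) = 21154*40450 = 855679300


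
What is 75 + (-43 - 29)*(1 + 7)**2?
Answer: -4533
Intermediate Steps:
75 + (-43 - 29)*(1 + 7)**2 = 75 - 72*8**2 = 75 - 72*64 = 75 - 4608 = -4533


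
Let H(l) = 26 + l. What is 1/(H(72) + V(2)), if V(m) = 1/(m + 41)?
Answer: 43/4215 ≈ 0.010202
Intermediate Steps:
V(m) = 1/(41 + m)
1/(H(72) + V(2)) = 1/((26 + 72) + 1/(41 + 2)) = 1/(98 + 1/43) = 1/(4215/43) = 43/4215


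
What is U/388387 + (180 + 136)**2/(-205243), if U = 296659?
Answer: 22104410865/79713713041 ≈ 0.27730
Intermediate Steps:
U/388387 + (180 + 136)**2/(-205243) = 296659/388387 + (180 + 136)**2/(-205243) = 296659*(1/388387) + 316**2*(-1/205243) = 296659/388387 + 99856*(-1/205243) = 296659/388387 - 99856/205243 = 22104410865/79713713041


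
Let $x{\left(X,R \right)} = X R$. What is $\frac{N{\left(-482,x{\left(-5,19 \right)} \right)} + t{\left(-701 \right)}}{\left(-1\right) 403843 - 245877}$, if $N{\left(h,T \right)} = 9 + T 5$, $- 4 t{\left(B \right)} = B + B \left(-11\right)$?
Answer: $\frac{4437}{1299440} \approx 0.0034145$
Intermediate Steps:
$t{\left(B \right)} = \frac{5 B}{2}$ ($t{\left(B \right)} = - \frac{B + B \left(-11\right)}{4} = - \frac{B - 11 B}{4} = - \frac{\left(-10\right) B}{4} = \frac{5 B}{2}$)
$x{\left(X,R \right)} = R X$
$N{\left(h,T \right)} = 9 + 5 T$
$\frac{N{\left(-482,x{\left(-5,19 \right)} \right)} + t{\left(-701 \right)}}{\left(-1\right) 403843 - 245877} = \frac{\left(9 + 5 \cdot 19 \left(-5\right)\right) + \frac{5}{2} \left(-701\right)}{\left(-1\right) 403843 - 245877} = \frac{\left(9 + 5 \left(-95\right)\right) - \frac{3505}{2}}{-403843 - 245877} = \frac{\left(9 - 475\right) - \frac{3505}{2}}{-649720} = \left(-466 - \frac{3505}{2}\right) \left(- \frac{1}{649720}\right) = \left(- \frac{4437}{2}\right) \left(- \frac{1}{649720}\right) = \frac{4437}{1299440}$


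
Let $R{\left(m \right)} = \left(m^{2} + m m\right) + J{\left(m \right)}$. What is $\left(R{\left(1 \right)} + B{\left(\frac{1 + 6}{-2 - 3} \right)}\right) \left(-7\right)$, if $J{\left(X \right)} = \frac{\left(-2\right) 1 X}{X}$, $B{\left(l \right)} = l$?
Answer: $\frac{49}{5} \approx 9.8$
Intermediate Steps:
$J{\left(X \right)} = -2$ ($J{\left(X \right)} = \frac{\left(-2\right) X}{X} = -2$)
$R{\left(m \right)} = -2 + 2 m^{2}$ ($R{\left(m \right)} = \left(m^{2} + m m\right) - 2 = \left(m^{2} + m^{2}\right) - 2 = 2 m^{2} - 2 = -2 + 2 m^{2}$)
$\left(R{\left(1 \right)} + B{\left(\frac{1 + 6}{-2 - 3} \right)}\right) \left(-7\right) = \left(\left(-2 + 2 \cdot 1^{2}\right) + \frac{1 + 6}{-2 - 3}\right) \left(-7\right) = \left(\left(-2 + 2 \cdot 1\right) + \frac{7}{-5}\right) \left(-7\right) = \left(\left(-2 + 2\right) + 7 \left(- \frac{1}{5}\right)\right) \left(-7\right) = \left(0 - \frac{7}{5}\right) \left(-7\right) = \left(- \frac{7}{5}\right) \left(-7\right) = \frac{49}{5}$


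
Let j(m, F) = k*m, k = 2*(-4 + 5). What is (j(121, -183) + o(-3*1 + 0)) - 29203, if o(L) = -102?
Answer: -29063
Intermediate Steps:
k = 2 (k = 2*1 = 2)
j(m, F) = 2*m
(j(121, -183) + o(-3*1 + 0)) - 29203 = (2*121 - 102) - 29203 = (242 - 102) - 29203 = 140 - 29203 = -29063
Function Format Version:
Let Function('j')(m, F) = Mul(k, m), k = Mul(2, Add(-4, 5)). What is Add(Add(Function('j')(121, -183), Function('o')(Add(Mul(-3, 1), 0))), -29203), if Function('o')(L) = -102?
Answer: -29063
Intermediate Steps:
k = 2 (k = Mul(2, 1) = 2)
Function('j')(m, F) = Mul(2, m)
Add(Add(Function('j')(121, -183), Function('o')(Add(Mul(-3, 1), 0))), -29203) = Add(Add(Mul(2, 121), -102), -29203) = Add(Add(242, -102), -29203) = Add(140, -29203) = -29063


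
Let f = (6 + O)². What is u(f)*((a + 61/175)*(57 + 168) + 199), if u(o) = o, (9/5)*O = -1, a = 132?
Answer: 71975806/81 ≈ 8.8859e+5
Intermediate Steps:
O = -5/9 (O = (5/9)*(-1) = -5/9 ≈ -0.55556)
f = 2401/81 (f = (6 - 5/9)² = (49/9)² = 2401/81 ≈ 29.642)
u(f)*((a + 61/175)*(57 + 168) + 199) = 2401*((132 + 61/175)*(57 + 168) + 199)/81 = 2401*((132 + 61*(1/175))*225 + 199)/81 = 2401*((132 + 61/175)*225 + 199)/81 = 2401*((23161/175)*225 + 199)/81 = 2401*(208449/7 + 199)/81 = (2401/81)*(209842/7) = 71975806/81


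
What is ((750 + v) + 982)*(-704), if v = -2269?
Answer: 378048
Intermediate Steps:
((750 + v) + 982)*(-704) = ((750 - 2269) + 982)*(-704) = (-1519 + 982)*(-704) = -537*(-704) = 378048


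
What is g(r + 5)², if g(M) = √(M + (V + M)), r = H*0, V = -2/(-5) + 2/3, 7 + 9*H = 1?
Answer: 166/15 ≈ 11.067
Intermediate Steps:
H = -⅔ (H = -7/9 + (⅑)*1 = -7/9 + ⅑ = -⅔ ≈ -0.66667)
V = 16/15 (V = -2*(-⅕) + 2*(⅓) = ⅖ + ⅔ = 16/15 ≈ 1.0667)
r = 0 (r = -⅔*0 = 0)
g(M) = √(16/15 + 2*M) (g(M) = √(M + (16/15 + M)) = √(16/15 + 2*M))
g(r + 5)² = (√(240 + 450*(0 + 5))/15)² = (√(240 + 450*5)/15)² = (√(240 + 2250)/15)² = (√2490/15)² = 166/15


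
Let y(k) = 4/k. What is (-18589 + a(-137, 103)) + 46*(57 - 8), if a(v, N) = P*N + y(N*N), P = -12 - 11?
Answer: -198430732/10609 ≈ -18704.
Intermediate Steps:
P = -23
a(v, N) = -23*N + 4/N² (a(v, N) = -23*N + 4/((N*N)) = -23*N + 4/(N²) = -23*N + 4/N²)
(-18589 + a(-137, 103)) + 46*(57 - 8) = (-18589 + (-23*103 + 4/103²)) + 46*(57 - 8) = (-18589 + (-2369 + 4*(1/10609))) + 46*49 = (-18589 + (-2369 + 4/10609)) + 2254 = (-18589 - 25132717/10609) + 2254 = -222343418/10609 + 2254 = -198430732/10609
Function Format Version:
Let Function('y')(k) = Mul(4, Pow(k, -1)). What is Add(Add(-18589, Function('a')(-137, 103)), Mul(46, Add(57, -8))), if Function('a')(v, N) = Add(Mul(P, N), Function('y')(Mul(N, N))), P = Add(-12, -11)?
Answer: Rational(-198430732, 10609) ≈ -18704.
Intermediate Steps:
P = -23
Function('a')(v, N) = Add(Mul(-23, N), Mul(4, Pow(N, -2))) (Function('a')(v, N) = Add(Mul(-23, N), Mul(4, Pow(Mul(N, N), -1))) = Add(Mul(-23, N), Mul(4, Pow(Pow(N, 2), -1))) = Add(Mul(-23, N), Mul(4, Pow(N, -2))))
Add(Add(-18589, Function('a')(-137, 103)), Mul(46, Add(57, -8))) = Add(Add(-18589, Add(Mul(-23, 103), Mul(4, Pow(103, -2)))), Mul(46, Add(57, -8))) = Add(Add(-18589, Add(-2369, Mul(4, Rational(1, 10609)))), Mul(46, 49)) = Add(Add(-18589, Add(-2369, Rational(4, 10609))), 2254) = Add(Add(-18589, Rational(-25132717, 10609)), 2254) = Add(Rational(-222343418, 10609), 2254) = Rational(-198430732, 10609)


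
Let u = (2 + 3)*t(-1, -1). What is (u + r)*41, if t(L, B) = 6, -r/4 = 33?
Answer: -4182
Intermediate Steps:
r = -132 (r = -4*33 = -132)
u = 30 (u = (2 + 3)*6 = 5*6 = 30)
(u + r)*41 = (30 - 132)*41 = -102*41 = -4182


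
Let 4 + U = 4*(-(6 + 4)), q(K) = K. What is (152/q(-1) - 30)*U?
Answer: 8008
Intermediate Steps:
U = -44 (U = -4 + 4*(-(6 + 4)) = -4 + 4*(-1*10) = -4 + 4*(-10) = -4 - 40 = -44)
(152/q(-1) - 30)*U = (152/(-1) - 30)*(-44) = (152*(-1) - 30)*(-44) = (-152 - 30)*(-44) = -182*(-44) = 8008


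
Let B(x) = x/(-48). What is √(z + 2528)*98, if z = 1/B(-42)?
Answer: 28*√30982 ≈ 4928.5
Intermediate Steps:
B(x) = -x/48 (B(x) = x*(-1/48) = -x/48)
z = 8/7 (z = 1/(-1/48*(-42)) = 1/(7/8) = 8/7 ≈ 1.1429)
√(z + 2528)*98 = √(8/7 + 2528)*98 = √(17704/7)*98 = (2*√30982/7)*98 = 28*√30982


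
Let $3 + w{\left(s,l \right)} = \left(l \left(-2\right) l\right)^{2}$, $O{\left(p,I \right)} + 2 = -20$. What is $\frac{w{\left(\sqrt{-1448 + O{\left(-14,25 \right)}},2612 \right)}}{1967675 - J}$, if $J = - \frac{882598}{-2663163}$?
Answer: $\frac{495850128556898304783}{5240238373427} \approx 9.4624 \cdot 10^{7}$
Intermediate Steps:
$J = \frac{882598}{2663163}$ ($J = \left(-882598\right) \left(- \frac{1}{2663163}\right) = \frac{882598}{2663163} \approx 0.33141$)
$O{\left(p,I \right)} = -22$ ($O{\left(p,I \right)} = -2 - 20 = -22$)
$w{\left(s,l \right)} = -3 + 4 l^{4}$ ($w{\left(s,l \right)} = -3 + \left(l \left(-2\right) l\right)^{2} = -3 + \left(- 2 l l\right)^{2} = -3 + \left(- 2 l^{2}\right)^{2} = -3 + 4 l^{4}$)
$\frac{w{\left(\sqrt{-1448 + O{\left(-14,25 \right)}},2612 \right)}}{1967675 - J} = \frac{-3 + 4 \cdot 2612^{4}}{1967675 - \frac{882598}{2663163}} = \frac{-3 + 4 \cdot 46547106631936}{1967675 - \frac{882598}{2663163}} = \frac{-3 + 186188426527744}{\frac{5240238373427}{2663163}} = 186188426527741 \cdot \frac{2663163}{5240238373427} = \frac{495850128556898304783}{5240238373427}$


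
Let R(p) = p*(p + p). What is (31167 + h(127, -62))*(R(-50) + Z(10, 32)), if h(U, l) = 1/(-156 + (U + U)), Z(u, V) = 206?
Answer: 7950517301/49 ≈ 1.6226e+8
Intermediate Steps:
h(U, l) = 1/(-156 + 2*U)
R(p) = 2*p² (R(p) = p*(2*p) = 2*p²)
(31167 + h(127, -62))*(R(-50) + Z(10, 32)) = (31167 + 1/(2*(-78 + 127)))*(2*(-50)² + 206) = (31167 + (½)/49)*(2*2500 + 206) = (31167 + (½)*(1/49))*(5000 + 206) = (31167 + 1/98)*5206 = (3054367/98)*5206 = 7950517301/49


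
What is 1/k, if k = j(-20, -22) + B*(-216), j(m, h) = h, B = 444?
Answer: -1/95926 ≈ -1.0425e-5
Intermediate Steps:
k = -95926 (k = -22 + 444*(-216) = -22 - 95904 = -95926)
1/k = 1/(-95926) = -1/95926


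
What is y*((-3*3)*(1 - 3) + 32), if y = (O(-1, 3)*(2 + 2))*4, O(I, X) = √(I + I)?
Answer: 800*I*√2 ≈ 1131.4*I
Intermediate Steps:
O(I, X) = √2*√I (O(I, X) = √(2*I) = √2*√I)
y = 16*I*√2 (y = ((√2*√(-1))*(2 + 2))*4 = ((√2*I)*4)*4 = ((I*√2)*4)*4 = (4*I*√2)*4 = 16*I*√2 ≈ 22.627*I)
y*((-3*3)*(1 - 3) + 32) = (16*I*√2)*((-3*3)*(1 - 3) + 32) = (16*I*√2)*(-9*(-2) + 32) = (16*I*√2)*(18 + 32) = (16*I*√2)*50 = 800*I*√2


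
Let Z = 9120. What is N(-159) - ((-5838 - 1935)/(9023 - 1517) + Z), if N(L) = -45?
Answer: -22928239/2502 ≈ -9164.0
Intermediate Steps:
N(-159) - ((-5838 - 1935)/(9023 - 1517) + Z) = -45 - ((-5838 - 1935)/(9023 - 1517) + 9120) = -45 - (-7773/7506 + 9120) = -45 - (-7773*1/7506 + 9120) = -45 - (-2591/2502 + 9120) = -45 - 1*22815649/2502 = -45 - 22815649/2502 = -22928239/2502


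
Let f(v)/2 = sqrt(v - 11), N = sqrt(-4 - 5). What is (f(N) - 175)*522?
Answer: -91350 + 1044*sqrt(-11 + 3*I) ≈ -90882.0 + 3494.0*I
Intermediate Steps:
N = 3*I (N = sqrt(-9) = 3*I ≈ 3.0*I)
f(v) = 2*sqrt(-11 + v) (f(v) = 2*sqrt(v - 11) = 2*sqrt(-11 + v))
(f(N) - 175)*522 = (2*sqrt(-11 + 3*I) - 175)*522 = (-175 + 2*sqrt(-11 + 3*I))*522 = -91350 + 1044*sqrt(-11 + 3*I)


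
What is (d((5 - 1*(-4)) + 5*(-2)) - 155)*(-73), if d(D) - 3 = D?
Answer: 11169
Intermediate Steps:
d(D) = 3 + D
(d((5 - 1*(-4)) + 5*(-2)) - 155)*(-73) = ((3 + ((5 - 1*(-4)) + 5*(-2))) - 155)*(-73) = ((3 + ((5 + 4) - 10)) - 155)*(-73) = ((3 + (9 - 10)) - 155)*(-73) = ((3 - 1) - 155)*(-73) = (2 - 155)*(-73) = -153*(-73) = 11169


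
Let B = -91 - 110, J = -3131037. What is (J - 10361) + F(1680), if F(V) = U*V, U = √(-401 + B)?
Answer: -3141398 + 1680*I*√602 ≈ -3.1414e+6 + 41220.0*I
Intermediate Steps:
B = -201
U = I*√602 (U = √(-401 - 201) = √(-602) = I*√602 ≈ 24.536*I)
F(V) = I*V*√602 (F(V) = (I*√602)*V = I*V*√602)
(J - 10361) + F(1680) = (-3131037 - 10361) + I*1680*√602 = -3141398 + 1680*I*√602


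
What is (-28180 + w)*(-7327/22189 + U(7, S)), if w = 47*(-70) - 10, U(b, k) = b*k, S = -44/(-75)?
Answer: -39568389352/332835 ≈ -1.1888e+5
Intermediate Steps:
S = 44/75 (S = -44*(-1/75) = 44/75 ≈ 0.58667)
w = -3300 (w = -3290 - 10 = -3300)
(-28180 + w)*(-7327/22189 + U(7, S)) = (-28180 - 3300)*(-7327/22189 + 7*(44/75)) = -31480*(-7327*1/22189 + 308/75) = -31480*(-7327/22189 + 308/75) = -31480*6284687/1664175 = -39568389352/332835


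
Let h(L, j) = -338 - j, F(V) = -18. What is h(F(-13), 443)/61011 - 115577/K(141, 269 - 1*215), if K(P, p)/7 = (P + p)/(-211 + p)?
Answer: 52718069734/3965715 ≈ 13293.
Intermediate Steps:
K(P, p) = 7*(P + p)/(-211 + p) (K(P, p) = 7*((P + p)/(-211 + p)) = 7*(P + p)/(-211 + p))
h(F(-13), 443)/61011 - 115577/K(141, 269 - 1*215) = (-338 - 1*443)/61011 - 115577*(-211 + (269 - 1*215))/(7*(141 + (269 - 1*215))) = (-338 - 443)*(1/61011) - 115577*(-211 + (269 - 215))/(7*(141 + (269 - 215))) = -781*1/61011 - 115577*(-211 + 54)/(7*(141 + 54)) = -781/61011 - 115577/(7*195/(-157)) = -781/61011 - 115577/(7*(-1/157)*195) = -781/61011 - 115577/(-1365/157) = -781/61011 - 115577*(-157/1365) = -781/61011 + 2592227/195 = 52718069734/3965715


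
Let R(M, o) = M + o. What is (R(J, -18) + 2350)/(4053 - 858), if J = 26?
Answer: 262/355 ≈ 0.73803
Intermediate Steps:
(R(J, -18) + 2350)/(4053 - 858) = ((26 - 18) + 2350)/(4053 - 858) = (8 + 2350)/3195 = 2358*(1/3195) = 262/355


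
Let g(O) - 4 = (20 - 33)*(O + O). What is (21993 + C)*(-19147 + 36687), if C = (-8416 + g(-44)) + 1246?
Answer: 280131340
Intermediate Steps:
g(O) = 4 - 26*O (g(O) = 4 + (20 - 33)*(O + O) = 4 - 26*O)
C = -6022 (C = (-8416 + (4 - 26*(-44))) + 1246 = (-8416 + (4 + 1144)) + 1246 = (-8416 + 1148) + 1246 = -7268 + 1246 = -6022)
(21993 + C)*(-19147 + 36687) = (21993 - 6022)*(-19147 + 36687) = 15971*17540 = 280131340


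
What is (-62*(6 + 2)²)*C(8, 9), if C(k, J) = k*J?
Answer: -285696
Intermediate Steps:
C(k, J) = J*k
(-62*(6 + 2)²)*C(8, 9) = (-62*(6 + 2)²)*(9*8) = -62*8²*72 = -62*64*72 = -3968*72 = -285696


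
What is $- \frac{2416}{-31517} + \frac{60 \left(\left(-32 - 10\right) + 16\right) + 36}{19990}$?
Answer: $\frac{131966}{315012415} \approx 0.00041892$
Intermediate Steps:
$- \frac{2416}{-31517} + \frac{60 \left(\left(-32 - 10\right) + 16\right) + 36}{19990} = \left(-2416\right) \left(- \frac{1}{31517}\right) + \left(60 \left(-42 + 16\right) + 36\right) \frac{1}{19990} = \frac{2416}{31517} + \left(60 \left(-26\right) + 36\right) \frac{1}{19990} = \frac{2416}{31517} + \left(-1560 + 36\right) \frac{1}{19990} = \frac{2416}{31517} - \frac{762}{9995} = \frac{131966}{315012415}$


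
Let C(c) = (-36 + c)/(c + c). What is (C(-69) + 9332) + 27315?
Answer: 1685797/46 ≈ 36648.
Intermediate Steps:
C(c) = (-36 + c)/(2*c) (C(c) = (-36 + c)/((2*c)) = (-36 + c)*(1/(2*c)) = (-36 + c)/(2*c))
(C(-69) + 9332) + 27315 = ((½)*(-36 - 69)/(-69) + 9332) + 27315 = ((½)*(-1/69)*(-105) + 9332) + 27315 = (35/46 + 9332) + 27315 = 429307/46 + 27315 = 1685797/46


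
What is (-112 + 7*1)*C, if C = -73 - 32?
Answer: 11025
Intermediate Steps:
C = -105
(-112 + 7*1)*C = (-112 + 7*1)*(-105) = (-112 + 7)*(-105) = -105*(-105) = 11025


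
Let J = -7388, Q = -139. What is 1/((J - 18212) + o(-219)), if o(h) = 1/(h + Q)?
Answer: -358/9164801 ≈ -3.9063e-5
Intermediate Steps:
o(h) = 1/(-139 + h) (o(h) = 1/(h - 139) = 1/(-139 + h))
1/((J - 18212) + o(-219)) = 1/((-7388 - 18212) + 1/(-139 - 219)) = 1/(-25600 + 1/(-358)) = 1/(-25600 - 1/358) = 1/(-9164801/358) = -358/9164801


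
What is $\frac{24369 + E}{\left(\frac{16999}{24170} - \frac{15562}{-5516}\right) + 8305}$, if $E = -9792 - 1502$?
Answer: $\frac{217897686125}{138463348078} \approx 1.5737$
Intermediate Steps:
$E = -11294$ ($E = -9792 - 1502 = -11294$)
$\frac{24369 + E}{\left(\frac{16999}{24170} - \frac{15562}{-5516}\right) + 8305} = \frac{24369 - 11294}{\left(\frac{16999}{24170} - \frac{15562}{-5516}\right) + 8305} = \frac{13075}{\left(16999 \cdot \frac{1}{24170} - - \frac{7781}{2758}\right) + 8305} = \frac{13075}{\left(\frac{16999}{24170} + \frac{7781}{2758}\right) + 8305} = \frac{13075}{\frac{58737503}{16665215} + 8305} = \frac{13075}{\frac{138463348078}{16665215}} = 13075 \cdot \frac{16665215}{138463348078} = \frac{217897686125}{138463348078}$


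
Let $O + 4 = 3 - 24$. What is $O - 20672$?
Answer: $-20697$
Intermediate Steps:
$O = -25$ ($O = -4 + \left(3 - 24\right) = -4 - 21 = -25$)
$O - 20672 = -25 - 20672 = -20697$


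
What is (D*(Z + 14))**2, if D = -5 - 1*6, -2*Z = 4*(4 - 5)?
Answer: 30976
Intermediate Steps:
Z = 2 (Z = -2*(4 - 5) = -2*(-1) = -1/2*(-4) = 2)
D = -11 (D = -5 - 6 = -11)
(D*(Z + 14))**2 = (-11*(2 + 14))**2 = (-11*16)**2 = (-176)**2 = 30976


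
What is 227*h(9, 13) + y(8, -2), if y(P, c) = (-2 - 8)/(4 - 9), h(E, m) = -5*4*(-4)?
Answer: 18162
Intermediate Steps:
h(E, m) = 80 (h(E, m) = -20*(-4) = 80)
y(P, c) = 2 (y(P, c) = -10/(-5) = -10*(-⅕) = 2)
227*h(9, 13) + y(8, -2) = 227*80 + 2 = 18160 + 2 = 18162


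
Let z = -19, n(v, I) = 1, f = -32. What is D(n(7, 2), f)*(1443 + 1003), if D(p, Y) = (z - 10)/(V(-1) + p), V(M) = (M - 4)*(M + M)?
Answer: -70934/11 ≈ -6448.5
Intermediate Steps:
V(M) = 2*M*(-4 + M) (V(M) = (-4 + M)*(2*M) = 2*M*(-4 + M))
D(p, Y) = -29/(10 + p) (D(p, Y) = (-19 - 10)/(2*(-1)*(-4 - 1) + p) = -29/(2*(-1)*(-5) + p) = -29/(10 + p))
D(n(7, 2), f)*(1443 + 1003) = (-29/(10 + 1))*(1443 + 1003) = -29/11*2446 = -70934/11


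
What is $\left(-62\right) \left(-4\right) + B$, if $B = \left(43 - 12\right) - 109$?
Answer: $170$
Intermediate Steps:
$B = -78$ ($B = 31 - 109 = -78$)
$\left(-62\right) \left(-4\right) + B = \left(-62\right) \left(-4\right) - 78 = 248 - 78 = 170$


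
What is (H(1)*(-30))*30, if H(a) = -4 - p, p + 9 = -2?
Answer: -6300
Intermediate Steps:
p = -11 (p = -9 - 2 = -11)
H(a) = 7 (H(a) = -4 - 1*(-11) = -4 + 11 = 7)
(H(1)*(-30))*30 = (7*(-30))*30 = -210*30 = -6300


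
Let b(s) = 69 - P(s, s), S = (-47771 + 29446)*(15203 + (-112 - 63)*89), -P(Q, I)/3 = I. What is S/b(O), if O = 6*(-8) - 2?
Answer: -2272300/27 ≈ -84159.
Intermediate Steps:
O = -50 (O = -48 - 2 = -50)
P(Q, I) = -3*I
S = 6816900 (S = -18325*(15203 - 175*89) = -18325*(15203 - 15575) = -18325*(-372) = 6816900)
b(s) = 69 + 3*s (b(s) = 69 - (-3)*s = 69 + 3*s)
S/b(O) = 6816900/(69 + 3*(-50)) = 6816900/(69 - 150) = 6816900/(-81) = 6816900*(-1/81) = -2272300/27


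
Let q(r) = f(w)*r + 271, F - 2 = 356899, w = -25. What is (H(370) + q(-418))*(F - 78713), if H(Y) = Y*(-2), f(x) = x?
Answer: 2776594428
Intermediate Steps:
F = 356901 (F = 2 + 356899 = 356901)
q(r) = 271 - 25*r (q(r) = -25*r + 271 = 271 - 25*r)
H(Y) = -2*Y
(H(370) + q(-418))*(F - 78713) = (-2*370 + (271 - 25*(-418)))*(356901 - 78713) = (-740 + (271 + 10450))*278188 = (-740 + 10721)*278188 = 9981*278188 = 2776594428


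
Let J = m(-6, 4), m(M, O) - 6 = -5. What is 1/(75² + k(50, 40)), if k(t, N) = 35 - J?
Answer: 1/5659 ≈ 0.00017671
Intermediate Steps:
m(M, O) = 1 (m(M, O) = 6 - 5 = 1)
J = 1
k(t, N) = 34 (k(t, N) = 35 - 1*1 = 35 - 1 = 34)
1/(75² + k(50, 40)) = 1/(75² + 34) = 1/(5625 + 34) = 1/5659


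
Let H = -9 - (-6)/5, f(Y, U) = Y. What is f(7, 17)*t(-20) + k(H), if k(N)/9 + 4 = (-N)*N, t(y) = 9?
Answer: -13014/25 ≈ -520.56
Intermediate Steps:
H = -39/5 (H = -9 - (-6)/5 = -9 - 1*(-6/5) = -9 + 6/5 = -39/5 ≈ -7.8000)
k(N) = -36 - 9*N² (k(N) = -36 + 9*((-N)*N) = -36 + 9*(-N²) = -36 - 9*N²)
f(7, 17)*t(-20) + k(H) = 7*9 + (-36 - 9*(-39/5)²) = 63 + (-36 - 9*1521/25) = 63 + (-36 - 13689/25) = 63 - 14589/25 = -13014/25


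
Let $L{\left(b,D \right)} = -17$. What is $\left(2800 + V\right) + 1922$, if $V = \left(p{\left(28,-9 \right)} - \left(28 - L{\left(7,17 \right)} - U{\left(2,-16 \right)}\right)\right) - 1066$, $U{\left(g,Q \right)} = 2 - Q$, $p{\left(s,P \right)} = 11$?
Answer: $3640$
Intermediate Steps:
$V = -1082$ ($V = \left(11 + \left(\left(\left(2 - -16\right) - 17\right) - 28\right)\right) - 1066 = \left(11 + \left(\left(\left(2 + 16\right) - 17\right) - 28\right)\right) - 1066 = \left(11 + \left(\left(18 - 17\right) - 28\right)\right) - 1066 = \left(11 + \left(1 - 28\right)\right) - 1066 = \left(11 - 27\right) - 1066 = -16 - 1066 = -1082$)
$\left(2800 + V\right) + 1922 = \left(2800 - 1082\right) + 1922 = 1718 + 1922 = 3640$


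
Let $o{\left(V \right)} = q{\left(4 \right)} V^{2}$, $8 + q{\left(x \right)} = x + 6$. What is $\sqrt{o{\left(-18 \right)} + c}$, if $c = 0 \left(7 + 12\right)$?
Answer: $18 \sqrt{2} \approx 25.456$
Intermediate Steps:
$q{\left(x \right)} = -2 + x$ ($q{\left(x \right)} = -8 + \left(x + 6\right) = -8 + \left(6 + x\right) = -2 + x$)
$o{\left(V \right)} = 2 V^{2}$ ($o{\left(V \right)} = \left(-2 + 4\right) V^{2} = 2 V^{2}$)
$c = 0$ ($c = 0 \cdot 19 = 0$)
$\sqrt{o{\left(-18 \right)} + c} = \sqrt{2 \left(-18\right)^{2} + 0} = \sqrt{2 \cdot 324 + 0} = \sqrt{648 + 0} = \sqrt{648} = 18 \sqrt{2}$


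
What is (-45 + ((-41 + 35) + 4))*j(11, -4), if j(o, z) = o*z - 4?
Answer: 2256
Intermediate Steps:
j(o, z) = -4 + o*z
(-45 + ((-41 + 35) + 4))*j(11, -4) = (-45 + ((-41 + 35) + 4))*(-4 + 11*(-4)) = (-45 + (-6 + 4))*(-4 - 44) = (-45 - 2)*(-48) = -47*(-48) = 2256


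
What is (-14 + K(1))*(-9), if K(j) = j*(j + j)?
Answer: 108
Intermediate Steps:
K(j) = 2*j**2 (K(j) = j*(2*j) = 2*j**2)
(-14 + K(1))*(-9) = (-14 + 2*1**2)*(-9) = (-14 + 2*1)*(-9) = (-14 + 2)*(-9) = -12*(-9) = 108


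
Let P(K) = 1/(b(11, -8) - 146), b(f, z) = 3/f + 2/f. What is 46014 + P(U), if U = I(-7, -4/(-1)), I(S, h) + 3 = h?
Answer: 73668403/1601 ≈ 46014.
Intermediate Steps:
I(S, h) = -3 + h
b(f, z) = 5/f
U = 1 (U = -3 - 4/(-1) = -3 - 4*(-1) = -3 + 4 = 1)
P(K) = -11/1601 (P(K) = 1/(5/11 - 146) = 1/(-1601/11) = -11/1601)
46014 + P(U) = 46014 - 11/1601 = 73668403/1601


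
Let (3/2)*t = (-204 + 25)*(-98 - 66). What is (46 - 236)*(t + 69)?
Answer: -11194610/3 ≈ -3.7315e+6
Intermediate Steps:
t = 58712/3 (t = 2*((-204 + 25)*(-98 - 66))/3 = 2*(-179*(-164))/3 = (2/3)*29356 = 58712/3 ≈ 19571.)
(46 - 236)*(t + 69) = (46 - 236)*(58712/3 + 69) = -190*58919/3 = -11194610/3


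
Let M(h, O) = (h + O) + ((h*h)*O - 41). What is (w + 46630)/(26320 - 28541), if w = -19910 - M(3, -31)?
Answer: -27068/2221 ≈ -12.187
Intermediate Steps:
M(h, O) = -41 + O + h + O*h**2 (M(h, O) = (O + h) + (h**2*O - 41) = (O + h) + (O*h**2 - 41) = (O + h) + (-41 + O*h**2) = -41 + O + h + O*h**2)
w = -19562 (w = -19910 - (-41 - 31 + 3 - 31*3**2) = -19910 - (-41 - 31 + 3 - 31*9) = -19910 - (-41 - 31 + 3 - 279) = -19910 - 1*(-348) = -19910 + 348 = -19562)
(w + 46630)/(26320 - 28541) = (-19562 + 46630)/(26320 - 28541) = 27068/(-2221) = 27068*(-1/2221) = -27068/2221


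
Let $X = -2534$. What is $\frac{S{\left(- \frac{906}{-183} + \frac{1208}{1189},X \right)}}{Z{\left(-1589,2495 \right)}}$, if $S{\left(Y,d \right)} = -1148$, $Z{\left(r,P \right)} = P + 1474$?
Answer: $- \frac{164}{567} \approx -0.28924$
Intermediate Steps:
$Z{\left(r,P \right)} = 1474 + P$
$\frac{S{\left(- \frac{906}{-183} + \frac{1208}{1189},X \right)}}{Z{\left(-1589,2495 \right)}} = - \frac{1148}{1474 + 2495} = - \frac{1148}{3969} = \left(-1148\right) \frac{1}{3969} = - \frac{164}{567}$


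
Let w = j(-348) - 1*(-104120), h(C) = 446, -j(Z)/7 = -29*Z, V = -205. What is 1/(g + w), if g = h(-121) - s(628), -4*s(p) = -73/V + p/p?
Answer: 410/13908159 ≈ 2.9479e-5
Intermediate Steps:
j(Z) = 203*Z (j(Z) = -(-203)*Z = 203*Z)
s(p) = -139/410 (s(p) = -(-73/(-205) + p/p)/4 = -(-73*(-1/205) + 1)/4 = -(73/205 + 1)/4 = -1/4*278/205 = -139/410)
g = 182999/410 (g = 446 - 1*(-139/410) = 446 + 139/410 = 182999/410 ≈ 446.34)
w = 33476 (w = 203*(-348) - 1*(-104120) = -70644 + 104120 = 33476)
1/(g + w) = 1/(182999/410 + 33476) = 1/(13908159/410) = 410/13908159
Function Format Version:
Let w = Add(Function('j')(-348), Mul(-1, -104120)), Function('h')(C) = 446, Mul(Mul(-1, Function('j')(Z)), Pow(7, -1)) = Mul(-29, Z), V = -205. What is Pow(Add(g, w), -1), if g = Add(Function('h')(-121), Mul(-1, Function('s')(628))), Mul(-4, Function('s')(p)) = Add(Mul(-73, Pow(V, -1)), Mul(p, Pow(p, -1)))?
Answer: Rational(410, 13908159) ≈ 2.9479e-5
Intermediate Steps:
Function('j')(Z) = Mul(203, Z) (Function('j')(Z) = Mul(-7, Mul(-29, Z)) = Mul(203, Z))
Function('s')(p) = Rational(-139, 410) (Function('s')(p) = Mul(Rational(-1, 4), Add(Mul(-73, Pow(-205, -1)), Mul(p, Pow(p, -1)))) = Mul(Rational(-1, 4), Add(Mul(-73, Rational(-1, 205)), 1)) = Mul(Rational(-1, 4), Add(Rational(73, 205), 1)) = Mul(Rational(-1, 4), Rational(278, 205)) = Rational(-139, 410))
g = Rational(182999, 410) (g = Add(446, Mul(-1, Rational(-139, 410))) = Add(446, Rational(139, 410)) = Rational(182999, 410) ≈ 446.34)
w = 33476 (w = Add(Mul(203, -348), Mul(-1, -104120)) = Add(-70644, 104120) = 33476)
Pow(Add(g, w), -1) = Pow(Add(Rational(182999, 410), 33476), -1) = Pow(Rational(13908159, 410), -1) = Rational(410, 13908159)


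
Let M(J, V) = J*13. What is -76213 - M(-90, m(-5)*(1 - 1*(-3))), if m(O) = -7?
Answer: -75043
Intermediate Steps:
M(J, V) = 13*J
-76213 - M(-90, m(-5)*(1 - 1*(-3))) = -76213 - 13*(-90) = -76213 - 1*(-1170) = -76213 + 1170 = -75043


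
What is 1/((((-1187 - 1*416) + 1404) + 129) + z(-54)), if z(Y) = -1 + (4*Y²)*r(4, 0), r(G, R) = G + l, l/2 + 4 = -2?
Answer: -1/93383 ≈ -1.0709e-5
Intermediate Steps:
l = -12 (l = -8 + 2*(-2) = -8 - 4 = -12)
r(G, R) = -12 + G (r(G, R) = G - 12 = -12 + G)
z(Y) = -1 - 32*Y² (z(Y) = -1 + (4*Y²)*(-12 + 4) = -1 + (4*Y²)*(-8) = -1 - 32*Y²)
1/((((-1187 - 1*416) + 1404) + 129) + z(-54)) = 1/((((-1187 - 1*416) + 1404) + 129) + (-1 - 32*(-54)²)) = 1/((((-1187 - 416) + 1404) + 129) + (-1 - 32*2916)) = 1/(((-1603 + 1404) + 129) + (-1 - 93312)) = 1/((-199 + 129) - 93313) = 1/(-70 - 93313) = 1/(-93383) = -1/93383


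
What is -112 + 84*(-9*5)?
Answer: -3892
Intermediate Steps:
-112 + 84*(-9*5) = -112 + 84*(-45) = -112 - 3780 = -3892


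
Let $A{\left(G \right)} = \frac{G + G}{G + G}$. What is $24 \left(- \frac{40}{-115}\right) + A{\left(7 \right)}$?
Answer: $\frac{215}{23} \approx 9.3478$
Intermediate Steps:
$A{\left(G \right)} = 1$ ($A{\left(G \right)} = \frac{2 G}{2 G} = 2 G \frac{1}{2 G} = 1$)
$24 \left(- \frac{40}{-115}\right) + A{\left(7 \right)} = 24 \left(- \frac{40}{-115}\right) + 1 = 24 \left(\left(-40\right) \left(- \frac{1}{115}\right)\right) + 1 = 24 \cdot \frac{8}{23} + 1 = \frac{192}{23} + 1 = \frac{215}{23}$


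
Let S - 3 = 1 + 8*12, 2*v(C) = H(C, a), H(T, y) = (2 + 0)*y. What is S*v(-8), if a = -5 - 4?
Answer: -900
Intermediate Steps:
a = -9
H(T, y) = 2*y
v(C) = -9 (v(C) = (2*(-9))/2 = (½)*(-18) = -9)
S = 100 (S = 3 + (1 + 8*12) = 3 + (1 + 96) = 3 + 97 = 100)
S*v(-8) = 100*(-9) = -900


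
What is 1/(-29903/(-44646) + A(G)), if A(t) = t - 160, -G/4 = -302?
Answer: 44646/46818911 ≈ 0.00095359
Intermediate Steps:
G = 1208 (G = -4*(-302) = 1208)
A(t) = -160 + t
1/(-29903/(-44646) + A(G)) = 1/(-29903/(-44646) + (-160 + 1208)) = 1/(-29903*(-1/44646) + 1048) = 1/(29903/44646 + 1048) = 1/(46818911/44646) = 44646/46818911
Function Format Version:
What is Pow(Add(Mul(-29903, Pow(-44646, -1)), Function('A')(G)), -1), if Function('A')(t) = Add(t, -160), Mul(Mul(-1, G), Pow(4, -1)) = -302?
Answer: Rational(44646, 46818911) ≈ 0.00095359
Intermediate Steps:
G = 1208 (G = Mul(-4, -302) = 1208)
Function('A')(t) = Add(-160, t)
Pow(Add(Mul(-29903, Pow(-44646, -1)), Function('A')(G)), -1) = Pow(Add(Mul(-29903, Pow(-44646, -1)), Add(-160, 1208)), -1) = Pow(Add(Mul(-29903, Rational(-1, 44646)), 1048), -1) = Pow(Add(Rational(29903, 44646), 1048), -1) = Pow(Rational(46818911, 44646), -1) = Rational(44646, 46818911)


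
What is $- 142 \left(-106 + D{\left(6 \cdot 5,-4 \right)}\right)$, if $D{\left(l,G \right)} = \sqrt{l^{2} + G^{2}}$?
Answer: $15052 - 284 \sqrt{229} \approx 10754.0$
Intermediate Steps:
$D{\left(l,G \right)} = \sqrt{G^{2} + l^{2}}$
$- 142 \left(-106 + D{\left(6 \cdot 5,-4 \right)}\right) = - 142 \left(-106 + \sqrt{\left(-4\right)^{2} + \left(6 \cdot 5\right)^{2}}\right) = - 142 \left(-106 + \sqrt{16 + 30^{2}}\right) = - 142 \left(-106 + \sqrt{16 + 900}\right) = - 142 \left(-106 + \sqrt{916}\right) = - 142 \left(-106 + 2 \sqrt{229}\right) = 15052 - 284 \sqrt{229}$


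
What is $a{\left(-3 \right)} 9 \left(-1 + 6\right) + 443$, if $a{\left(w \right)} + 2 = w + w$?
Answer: $83$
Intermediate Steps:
$a{\left(w \right)} = -2 + 2 w$ ($a{\left(w \right)} = -2 + \left(w + w\right) = -2 + 2 w$)
$a{\left(-3 \right)} 9 \left(-1 + 6\right) + 443 = \left(-2 + 2 \left(-3\right)\right) 9 \left(-1 + 6\right) + 443 = \left(-2 - 6\right) 9 \cdot 5 + 443 = \left(-8\right) 45 + 443 = -360 + 443 = 83$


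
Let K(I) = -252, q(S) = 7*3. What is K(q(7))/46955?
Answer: -252/46955 ≈ -0.0053668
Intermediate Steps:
q(S) = 21
K(q(7))/46955 = -252/46955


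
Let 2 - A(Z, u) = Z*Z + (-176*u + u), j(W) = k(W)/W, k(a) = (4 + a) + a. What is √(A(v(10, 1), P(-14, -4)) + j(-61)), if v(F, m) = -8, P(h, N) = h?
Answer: 13*I*√55266/61 ≈ 50.101*I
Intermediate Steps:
k(a) = 4 + 2*a
j(W) = (4 + 2*W)/W
A(Z, u) = 2 - Z² + 175*u (A(Z, u) = 2 - (Z*Z + (-176*u + u)) = 2 - (Z² - 175*u) = 2 + (-Z² + 175*u) = 2 - Z² + 175*u)
√(A(v(10, 1), P(-14, -4)) + j(-61)) = √((2 - 1*(-8)² + 175*(-14)) + (2 + 4/(-61))) = √((2 - 1*64 - 2450) + (2 + 4*(-1/61))) = √((2 - 64 - 2450) + (2 - 4/61)) = √(-2512 + 118/61) = √(-153114/61) = 13*I*√55266/61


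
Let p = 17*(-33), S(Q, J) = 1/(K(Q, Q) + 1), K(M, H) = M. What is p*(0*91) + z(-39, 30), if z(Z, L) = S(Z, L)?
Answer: -1/38 ≈ -0.026316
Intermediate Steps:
S(Q, J) = 1/(1 + Q) (S(Q, J) = 1/(Q + 1) = 1/(1 + Q))
z(Z, L) = 1/(1 + Z)
p = -561
p*(0*91) + z(-39, 30) = -0*91 + 1/(1 - 39) = -561*0 + 1/(-38) = 0 - 1/38 = -1/38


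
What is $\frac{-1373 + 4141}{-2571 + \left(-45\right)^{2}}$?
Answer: $- \frac{1384}{273} \approx -5.0696$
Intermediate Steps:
$\frac{-1373 + 4141}{-2571 + \left(-45\right)^{2}} = \frac{2768}{-2571 + 2025} = \frac{2768}{-546} = 2768 \left(- \frac{1}{546}\right) = - \frac{1384}{273}$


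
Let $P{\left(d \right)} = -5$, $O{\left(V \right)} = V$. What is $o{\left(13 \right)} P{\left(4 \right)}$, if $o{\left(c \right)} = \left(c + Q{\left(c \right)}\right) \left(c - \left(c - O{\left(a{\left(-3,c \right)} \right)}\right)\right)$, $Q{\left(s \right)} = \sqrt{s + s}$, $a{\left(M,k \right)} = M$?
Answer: $195 + 15 \sqrt{26} \approx 271.49$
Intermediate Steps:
$Q{\left(s \right)} = \sqrt{2} \sqrt{s}$ ($Q{\left(s \right)} = \sqrt{2 s} = \sqrt{2} \sqrt{s}$)
$o{\left(c \right)} = - 3 c - 3 \sqrt{2} \sqrt{c}$ ($o{\left(c \right)} = \left(c + \sqrt{2} \sqrt{c}\right) \left(c - \left(3 + c\right)\right) = \left(c + \sqrt{2} \sqrt{c}\right) \left(-3\right) = - 3 c - 3 \sqrt{2} \sqrt{c}$)
$o{\left(13 \right)} P{\left(4 \right)} = \left(\left(-3\right) 13 - 3 \sqrt{2} \sqrt{13}\right) \left(-5\right) = \left(-39 - 3 \sqrt{26}\right) \left(-5\right) = 195 + 15 \sqrt{26}$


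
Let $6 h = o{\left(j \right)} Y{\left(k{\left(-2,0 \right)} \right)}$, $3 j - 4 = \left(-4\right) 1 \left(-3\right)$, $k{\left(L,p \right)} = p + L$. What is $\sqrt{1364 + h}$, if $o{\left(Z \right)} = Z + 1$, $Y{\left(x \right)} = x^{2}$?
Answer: $\frac{\sqrt{12314}}{3} \approx 36.99$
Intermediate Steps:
$k{\left(L,p \right)} = L + p$
$j = \frac{16}{3}$ ($j = \frac{4}{3} + \frac{\left(-4\right) 1 \left(-3\right)}{3} = \frac{4}{3} + \frac{\left(-4\right) \left(-3\right)}{3} = \frac{4}{3} + \frac{1}{3} \cdot 12 = \frac{4}{3} + 4 = \frac{16}{3} \approx 5.3333$)
$o{\left(Z \right)} = 1 + Z$
$h = \frac{38}{9}$ ($h = \frac{\left(1 + \frac{16}{3}\right) \left(-2 + 0\right)^{2}}{6} = \frac{\frac{19}{3} \left(-2\right)^{2}}{6} = \frac{\frac{19}{3} \cdot 4}{6} = \frac{1}{6} \cdot \frac{76}{3} = \frac{38}{9} \approx 4.2222$)
$\sqrt{1364 + h} = \sqrt{1364 + \frac{38}{9}} = \sqrt{\frac{12314}{9}} = \frac{\sqrt{12314}}{3}$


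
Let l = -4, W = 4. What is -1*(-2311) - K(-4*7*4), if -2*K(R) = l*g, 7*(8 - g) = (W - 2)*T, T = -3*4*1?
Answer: 16017/7 ≈ 2288.1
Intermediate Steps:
T = -12 (T = -12*1 = -12)
g = 80/7 (g = 8 - (4 - 2)*(-12)/7 = 8 - 2*(-12)/7 = 8 - ⅐*(-24) = 8 + 24/7 = 80/7 ≈ 11.429)
K(R) = 160/7 (K(R) = -(-2)*80/7 = -½*(-320/7) = 160/7)
-1*(-2311) - K(-4*7*4) = -1*(-2311) - 1*160/7 = 2311 - 160/7 = 16017/7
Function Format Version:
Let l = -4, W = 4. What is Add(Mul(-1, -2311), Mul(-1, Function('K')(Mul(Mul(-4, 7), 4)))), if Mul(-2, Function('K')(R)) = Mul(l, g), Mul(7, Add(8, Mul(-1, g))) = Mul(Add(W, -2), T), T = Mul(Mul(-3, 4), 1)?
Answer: Rational(16017, 7) ≈ 2288.1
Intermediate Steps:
T = -12 (T = Mul(-12, 1) = -12)
g = Rational(80, 7) (g = Add(8, Mul(Rational(-1, 7), Mul(Add(4, -2), -12))) = Add(8, Mul(Rational(-1, 7), Mul(2, -12))) = Add(8, Mul(Rational(-1, 7), -24)) = Add(8, Rational(24, 7)) = Rational(80, 7) ≈ 11.429)
Function('K')(R) = Rational(160, 7) (Function('K')(R) = Mul(Rational(-1, 2), Mul(-4, Rational(80, 7))) = Mul(Rational(-1, 2), Rational(-320, 7)) = Rational(160, 7))
Add(Mul(-1, -2311), Mul(-1, Function('K')(Mul(Mul(-4, 7), 4)))) = Add(Mul(-1, -2311), Mul(-1, Rational(160, 7))) = Add(2311, Rational(-160, 7)) = Rational(16017, 7)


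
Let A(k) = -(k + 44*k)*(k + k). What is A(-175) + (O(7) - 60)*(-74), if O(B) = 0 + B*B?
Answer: -2755436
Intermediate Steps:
A(k) = -90*k**2 (A(k) = -45*k*2*k = -90*k**2)
O(B) = B**2 (O(B) = 0 + B**2 = B**2)
A(-175) + (O(7) - 60)*(-74) = -90*(-175)**2 + (7**2 - 60)*(-74) = -90*30625 + (49 - 60)*(-74) = -2756250 - 11*(-74) = -2756250 + 814 = -2755436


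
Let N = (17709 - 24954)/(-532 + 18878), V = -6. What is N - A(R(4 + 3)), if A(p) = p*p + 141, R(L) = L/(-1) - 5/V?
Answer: -59250395/330228 ≈ -179.42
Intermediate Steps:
R(L) = ⅚ - L (R(L) = L/(-1) - 5/(-6) = L*(-1) - 5*(-⅙) = -L + ⅚ = ⅚ - L)
N = -7245/18346 ≈ -0.39491
A(p) = 141 + p² (A(p) = p² + 141 = 141 + p²)
N - A(R(4 + 3)) = -7245/18346 - (141 + (⅚ - (4 + 3))²) = -7245/18346 - (141 + (⅚ - 1*7)²) = -7245/18346 - (141 + (⅚ - 7)²) = -7245/18346 - (141 + (-37/6)²) = -7245/18346 - (141 + 1369/36) = -7245/18346 - 1*6445/36 = -7245/18346 - 6445/36 = -59250395/330228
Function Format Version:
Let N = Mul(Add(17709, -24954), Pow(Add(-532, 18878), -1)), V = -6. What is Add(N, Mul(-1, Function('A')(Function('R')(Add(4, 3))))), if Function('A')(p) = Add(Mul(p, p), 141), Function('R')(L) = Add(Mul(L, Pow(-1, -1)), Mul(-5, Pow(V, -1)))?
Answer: Rational(-59250395, 330228) ≈ -179.42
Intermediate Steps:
Function('R')(L) = Add(Rational(5, 6), Mul(-1, L)) (Function('R')(L) = Add(Mul(L, Pow(-1, -1)), Mul(-5, Pow(-6, -1))) = Add(Mul(L, -1), Mul(-5, Rational(-1, 6))) = Add(Mul(-1, L), Rational(5, 6)) = Add(Rational(5, 6), Mul(-1, L)))
N = Rational(-7245, 18346) (N = Mul(-7245, Pow(18346, -1)) = Mul(-7245, Rational(1, 18346)) = Rational(-7245, 18346) ≈ -0.39491)
Function('A')(p) = Add(141, Pow(p, 2)) (Function('A')(p) = Add(Pow(p, 2), 141) = Add(141, Pow(p, 2)))
Add(N, Mul(-1, Function('A')(Function('R')(Add(4, 3))))) = Add(Rational(-7245, 18346), Mul(-1, Add(141, Pow(Add(Rational(5, 6), Mul(-1, Add(4, 3))), 2)))) = Add(Rational(-7245, 18346), Mul(-1, Add(141, Pow(Add(Rational(5, 6), Mul(-1, 7)), 2)))) = Add(Rational(-7245, 18346), Mul(-1, Add(141, Pow(Add(Rational(5, 6), -7), 2)))) = Add(Rational(-7245, 18346), Mul(-1, Add(141, Pow(Rational(-37, 6), 2)))) = Add(Rational(-7245, 18346), Mul(-1, Add(141, Rational(1369, 36)))) = Add(Rational(-7245, 18346), Mul(-1, Rational(6445, 36))) = Add(Rational(-7245, 18346), Rational(-6445, 36)) = Rational(-59250395, 330228)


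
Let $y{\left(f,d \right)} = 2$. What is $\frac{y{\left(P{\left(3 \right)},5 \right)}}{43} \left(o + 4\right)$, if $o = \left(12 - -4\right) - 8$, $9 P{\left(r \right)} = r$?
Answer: $\frac{24}{43} \approx 0.55814$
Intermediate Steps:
$P{\left(r \right)} = \frac{r}{9}$
$o = 8$ ($o = \left(12 + 4\right) - 8 = 16 - 8 = 8$)
$\frac{y{\left(P{\left(3 \right)},5 \right)}}{43} \left(o + 4\right) = \frac{2}{43} \left(8 + 4\right) = 2 \cdot \frac{1}{43} \cdot 12 = \frac{2}{43} \cdot 12 = \frac{24}{43}$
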